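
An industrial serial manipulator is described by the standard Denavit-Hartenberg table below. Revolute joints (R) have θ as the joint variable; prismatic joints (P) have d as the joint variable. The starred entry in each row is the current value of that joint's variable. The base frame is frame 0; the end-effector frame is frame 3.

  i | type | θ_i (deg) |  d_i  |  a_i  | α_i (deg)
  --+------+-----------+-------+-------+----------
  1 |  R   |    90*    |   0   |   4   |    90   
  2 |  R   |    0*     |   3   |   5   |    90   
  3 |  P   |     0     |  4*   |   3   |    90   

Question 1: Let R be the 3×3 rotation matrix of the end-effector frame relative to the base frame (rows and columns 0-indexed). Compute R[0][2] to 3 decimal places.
End-effector z-axis (col 2 of R) = (-1.0000,0.0000,-0.0000)
R[0][2] = -1.0000

-1.000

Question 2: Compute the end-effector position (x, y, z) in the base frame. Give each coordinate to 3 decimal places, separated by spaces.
after link 1: o_1 = (0.0000, 4.0000, 0.0000)
after link 2: o_2 = (3.0000, 9.0000, 0.0000)
after link 3: o_3 = (3.0000, 12.0000, -4.0000)

3.000 12.000 -4.000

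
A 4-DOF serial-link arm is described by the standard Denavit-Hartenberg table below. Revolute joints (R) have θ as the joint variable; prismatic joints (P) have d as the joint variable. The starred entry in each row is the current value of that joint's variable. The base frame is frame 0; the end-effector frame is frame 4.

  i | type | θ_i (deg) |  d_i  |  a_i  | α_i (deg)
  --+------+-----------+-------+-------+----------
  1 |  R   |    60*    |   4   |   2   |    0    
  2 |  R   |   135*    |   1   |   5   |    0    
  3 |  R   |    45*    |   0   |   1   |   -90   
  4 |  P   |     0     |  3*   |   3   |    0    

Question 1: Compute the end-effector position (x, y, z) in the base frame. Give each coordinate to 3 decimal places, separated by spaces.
after link 1: o_1 = (1.0000, 1.7321, 4.0000)
after link 2: o_2 = (-3.8296, 0.4380, 5.0000)
after link 3: o_3 = (-4.3296, -0.4281, 5.0000)
after link 4: o_4 = (-3.2316, -4.5261, 5.0000)

-3.232 -4.526 5.000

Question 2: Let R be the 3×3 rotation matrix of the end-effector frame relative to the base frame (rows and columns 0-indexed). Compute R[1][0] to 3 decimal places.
-0.866

End-effector x-axis (col 0 of R) = (-0.5000,-0.8660,0.0000)
R[1][0] = -0.8660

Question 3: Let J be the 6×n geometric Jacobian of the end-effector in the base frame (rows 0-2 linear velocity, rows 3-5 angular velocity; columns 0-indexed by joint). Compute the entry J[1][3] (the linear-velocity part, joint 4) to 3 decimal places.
-0.500

prismatic axis z_3 = (0.8660,-0.5000,0.0000)
J_v[:, 3] = z_3; J_ω[:, 3] = (0,0,0)
entry J[1][3] = -0.5000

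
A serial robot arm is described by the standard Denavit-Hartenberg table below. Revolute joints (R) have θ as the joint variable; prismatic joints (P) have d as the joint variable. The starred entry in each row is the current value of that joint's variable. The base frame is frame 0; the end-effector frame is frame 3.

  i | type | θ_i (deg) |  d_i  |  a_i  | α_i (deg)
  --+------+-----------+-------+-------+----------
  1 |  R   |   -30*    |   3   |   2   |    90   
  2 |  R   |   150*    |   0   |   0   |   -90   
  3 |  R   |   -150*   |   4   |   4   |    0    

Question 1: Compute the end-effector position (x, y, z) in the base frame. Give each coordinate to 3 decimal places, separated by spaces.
1.598 -3.232 -2.196

after link 1: o_1 = (1.7321, -1.0000, 3.0000)
after link 2: o_2 = (1.7321, -1.0000, 3.0000)
after link 3: o_3 = (1.5981, -3.2321, -2.1962)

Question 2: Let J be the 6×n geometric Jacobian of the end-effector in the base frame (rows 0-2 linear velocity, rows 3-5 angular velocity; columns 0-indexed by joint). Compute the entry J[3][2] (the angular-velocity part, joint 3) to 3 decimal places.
axis z_2 = (-0.4330,0.2500,-0.8660); lever o_n−o_2 = (-0.1340,-2.2321,-5.1962)
cross product → J_v[:, 2] = (-3.2321,-2.1340,1.0000)
J_ω[:, 2] = z_2
entry J[3][2] = -0.4330

-0.433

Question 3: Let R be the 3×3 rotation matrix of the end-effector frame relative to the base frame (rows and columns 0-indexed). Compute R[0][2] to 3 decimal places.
-0.433

End-effector z-axis (col 2 of R) = (-0.4330,0.2500,-0.8660)
R[0][2] = -0.4330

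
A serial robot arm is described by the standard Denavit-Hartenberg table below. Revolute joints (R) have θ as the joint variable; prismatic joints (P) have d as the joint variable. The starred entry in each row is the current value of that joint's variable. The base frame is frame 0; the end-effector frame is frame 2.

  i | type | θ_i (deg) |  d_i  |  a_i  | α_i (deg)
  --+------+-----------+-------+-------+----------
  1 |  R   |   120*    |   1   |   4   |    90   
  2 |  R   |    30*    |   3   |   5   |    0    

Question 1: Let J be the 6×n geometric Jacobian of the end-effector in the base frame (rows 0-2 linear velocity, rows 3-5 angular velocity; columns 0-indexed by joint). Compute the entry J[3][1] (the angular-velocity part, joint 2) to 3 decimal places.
axis z_1 = (0.8660,0.5000,0.0000); lever o_n−o_1 = (0.4330,5.2500,2.5000)
cross product → J_v[:, 1] = (1.2500,-2.1651,4.3301)
J_ω[:, 1] = z_1
entry J[3][1] = 0.8660

0.866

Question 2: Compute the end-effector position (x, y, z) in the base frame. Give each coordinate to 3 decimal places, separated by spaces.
-1.567 8.714 3.500

after link 1: o_1 = (-2.0000, 3.4641, 1.0000)
after link 2: o_2 = (-1.5670, 8.7141, 3.5000)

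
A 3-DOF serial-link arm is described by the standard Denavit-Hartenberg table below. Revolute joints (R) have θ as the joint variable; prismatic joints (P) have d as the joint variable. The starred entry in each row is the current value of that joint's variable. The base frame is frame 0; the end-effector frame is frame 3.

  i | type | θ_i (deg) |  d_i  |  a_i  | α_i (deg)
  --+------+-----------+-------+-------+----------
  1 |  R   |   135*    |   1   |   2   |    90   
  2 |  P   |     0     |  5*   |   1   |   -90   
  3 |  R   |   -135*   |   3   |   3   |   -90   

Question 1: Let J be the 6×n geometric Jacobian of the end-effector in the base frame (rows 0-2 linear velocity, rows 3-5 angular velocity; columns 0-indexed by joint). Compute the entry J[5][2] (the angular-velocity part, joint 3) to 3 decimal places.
1.000

axis z_2 = (0.0000,0.0000,1.0000); lever o_n−o_2 = (3.0000,0.0000,3.0000)
cross product → J_v[:, 2] = (0.0000,3.0000,0.0000)
J_ω[:, 2] = z_2
entry J[5][2] = 1.0000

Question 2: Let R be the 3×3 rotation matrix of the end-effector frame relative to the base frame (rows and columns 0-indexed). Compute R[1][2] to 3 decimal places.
1.000

End-effector z-axis (col 2 of R) = (0.0000,1.0000,0.0000)
R[1][2] = 1.0000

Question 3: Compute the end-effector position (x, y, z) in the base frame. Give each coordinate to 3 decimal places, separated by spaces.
4.414 5.657 4.000

after link 1: o_1 = (-1.4142, 1.4142, 1.0000)
after link 2: o_2 = (1.4142, 5.6569, 1.0000)
after link 3: o_3 = (4.4142, 5.6569, 4.0000)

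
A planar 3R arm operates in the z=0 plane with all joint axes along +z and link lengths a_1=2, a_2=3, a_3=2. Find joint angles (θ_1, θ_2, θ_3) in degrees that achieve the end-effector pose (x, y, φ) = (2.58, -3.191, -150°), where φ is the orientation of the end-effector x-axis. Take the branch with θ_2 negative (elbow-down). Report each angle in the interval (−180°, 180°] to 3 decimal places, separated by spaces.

wrist centre = target − a_3·(cos φ, sin φ) = (4.3121, -2.1910)
cos θ_2 = (23.3943−2²−3²)/(2·2·3) = 0.8662; θ_2 = -29.9813° (elbow-down)
β = atan2(-2.1910,4.3121) = -26.9356°; ψ = atan2(-1.4992,4.5986) = -18.0562°
θ_1 = β − ψ = -8.8794°
θ_3 = φ − θ_1 − θ_2 = -111.1393° (wrapped to (-180°,180°])

-8.879 -29.981 -111.139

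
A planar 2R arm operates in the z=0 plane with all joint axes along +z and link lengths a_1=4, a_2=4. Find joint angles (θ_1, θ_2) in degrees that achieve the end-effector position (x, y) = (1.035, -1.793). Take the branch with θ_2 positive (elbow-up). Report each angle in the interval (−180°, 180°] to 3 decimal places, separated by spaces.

cos θ_2 = (4.2861−4²−4²)/(2·4·4) = -0.8661; θ_2 = 150.0040° (elbow-up)
β = atan2(-1.7930,1.0350) = -60.0045°; ψ = atan2(1.9998,0.5358) = 75.0020°
θ_1 = β − ψ = -135.0065°

-135.007 150.004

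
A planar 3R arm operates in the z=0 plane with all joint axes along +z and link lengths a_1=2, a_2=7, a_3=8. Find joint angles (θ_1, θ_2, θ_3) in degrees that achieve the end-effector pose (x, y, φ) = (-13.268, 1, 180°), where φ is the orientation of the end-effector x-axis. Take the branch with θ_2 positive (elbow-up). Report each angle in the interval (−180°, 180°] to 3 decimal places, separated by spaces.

30.003 149.998 -0.001

wrist centre = target − a_3·(cos φ, sin φ) = (-5.2680, 1.0000)
cos θ_2 = (28.7518−2²−7²)/(2·2·7) = -0.8660; θ_2 = 149.9978° (elbow-up)
β = atan2(1.0000,-5.2680) = 169.2517°; ψ = atan2(3.5002,-4.0620) = 139.2488°
θ_1 = β − ψ = 30.0029°
θ_3 = φ − θ_1 − θ_2 = -0.0007° (wrapped to (-180°,180°])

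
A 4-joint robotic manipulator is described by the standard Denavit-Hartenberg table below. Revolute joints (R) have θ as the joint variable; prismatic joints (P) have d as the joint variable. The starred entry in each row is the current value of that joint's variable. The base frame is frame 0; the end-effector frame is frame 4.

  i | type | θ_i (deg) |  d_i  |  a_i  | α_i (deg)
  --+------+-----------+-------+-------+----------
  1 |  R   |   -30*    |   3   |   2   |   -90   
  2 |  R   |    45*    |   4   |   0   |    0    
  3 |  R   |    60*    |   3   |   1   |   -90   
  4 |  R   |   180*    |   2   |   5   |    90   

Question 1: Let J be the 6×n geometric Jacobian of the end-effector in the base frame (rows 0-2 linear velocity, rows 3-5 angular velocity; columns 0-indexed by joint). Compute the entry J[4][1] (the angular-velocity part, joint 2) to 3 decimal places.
axis z_1 = (0.5000,0.8660,0.0000); lever o_n−o_1 = (2.7235,6.5105,4.3813)
cross product → J_v[:, 1] = (3.7944,-2.1907,0.8966)
J_ω[:, 1] = z_1
entry J[4][1] = 0.8660

0.866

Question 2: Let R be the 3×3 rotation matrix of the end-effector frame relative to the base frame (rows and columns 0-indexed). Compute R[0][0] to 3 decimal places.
End-effector x-axis (col 0 of R) = (0.2241,-0.1294,0.9659)
R[0][0] = 0.2241

0.224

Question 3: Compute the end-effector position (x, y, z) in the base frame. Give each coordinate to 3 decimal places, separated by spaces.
after link 1: o_1 = (1.7321, -1.0000, 3.0000)
after link 2: o_2 = (3.7321, 2.4641, 3.0000)
after link 3: o_3 = (5.0079, 5.1916, 2.0341)
after link 4: o_4 = (4.4556, 5.5105, 7.3813)

4.456 5.510 7.381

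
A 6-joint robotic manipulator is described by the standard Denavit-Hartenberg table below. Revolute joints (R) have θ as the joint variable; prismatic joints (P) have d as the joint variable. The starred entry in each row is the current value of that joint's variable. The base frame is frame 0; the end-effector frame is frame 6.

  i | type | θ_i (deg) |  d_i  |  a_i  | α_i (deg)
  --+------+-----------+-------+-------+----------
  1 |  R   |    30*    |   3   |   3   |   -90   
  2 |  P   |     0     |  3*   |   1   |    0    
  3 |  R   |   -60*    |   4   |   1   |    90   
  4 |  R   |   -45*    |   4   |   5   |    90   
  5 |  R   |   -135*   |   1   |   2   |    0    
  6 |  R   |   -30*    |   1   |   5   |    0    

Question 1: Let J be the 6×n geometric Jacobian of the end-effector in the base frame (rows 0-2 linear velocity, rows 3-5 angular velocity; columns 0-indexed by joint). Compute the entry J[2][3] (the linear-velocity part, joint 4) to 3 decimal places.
0.463

axis z_3 = (-0.7500,-0.4330,0.5000); lever o_n−o_3 = (-1.6946,-1.5958,-1.3406)
cross product → J_v[:, 3] = (1.3784,-1.8528,0.4630)
J_ω[:, 3] = z_3
entry J[2][3] = 0.4630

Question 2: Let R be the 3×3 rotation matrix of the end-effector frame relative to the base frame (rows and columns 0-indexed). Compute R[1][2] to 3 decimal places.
End-effector z-axis (col 2 of R) = (0.0474,-0.7891,-0.6124)
R[1][2] = -0.7891

-0.789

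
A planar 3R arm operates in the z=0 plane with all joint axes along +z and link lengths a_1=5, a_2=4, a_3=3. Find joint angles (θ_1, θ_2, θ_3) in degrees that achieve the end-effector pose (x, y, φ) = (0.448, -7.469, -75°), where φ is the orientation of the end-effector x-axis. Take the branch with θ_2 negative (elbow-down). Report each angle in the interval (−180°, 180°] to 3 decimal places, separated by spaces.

wrist centre = target − a_3·(cos φ, sin φ) = (-0.3285, -4.5712)
cos θ_2 = (21.0040−5²−4²)/(2·5·4) = -0.4999; θ_2 = -119.9935° (elbow-down)
β = atan2(-4.5712,-0.3285) = -94.1098°; ψ = atan2(-3.4643,3.0004) = -49.1047°
θ_1 = β − ψ = -45.0051°
θ_3 = φ − θ_1 − θ_2 = 89.9985° (wrapped to (-180°,180°])

-45.005 -119.993 89.999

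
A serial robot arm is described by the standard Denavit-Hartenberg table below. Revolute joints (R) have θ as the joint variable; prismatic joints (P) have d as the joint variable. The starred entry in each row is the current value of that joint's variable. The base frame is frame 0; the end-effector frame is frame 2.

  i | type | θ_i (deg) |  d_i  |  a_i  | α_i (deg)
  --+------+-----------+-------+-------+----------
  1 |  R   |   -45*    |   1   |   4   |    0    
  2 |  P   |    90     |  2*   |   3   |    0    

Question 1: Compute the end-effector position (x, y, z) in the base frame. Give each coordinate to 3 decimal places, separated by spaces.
4.950 -0.707 3.000

after link 1: o_1 = (2.8284, -2.8284, 1.0000)
after link 2: o_2 = (4.9497, -0.7071, 3.0000)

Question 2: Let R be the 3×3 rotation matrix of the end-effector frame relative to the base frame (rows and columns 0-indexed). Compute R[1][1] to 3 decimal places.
End-effector y-axis (col 1 of R) = (-0.7071,0.7071,0.0000)
R[1][1] = 0.7071

0.707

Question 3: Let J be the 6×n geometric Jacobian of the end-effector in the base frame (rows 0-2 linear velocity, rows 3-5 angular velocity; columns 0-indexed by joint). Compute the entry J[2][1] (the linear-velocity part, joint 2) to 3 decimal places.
prismatic axis z_1 = (0.0000,0.0000,1.0000)
J_v[:, 1] = z_1; J_ω[:, 1] = (0,0,0)
entry J[2][1] = 1.0000

1.000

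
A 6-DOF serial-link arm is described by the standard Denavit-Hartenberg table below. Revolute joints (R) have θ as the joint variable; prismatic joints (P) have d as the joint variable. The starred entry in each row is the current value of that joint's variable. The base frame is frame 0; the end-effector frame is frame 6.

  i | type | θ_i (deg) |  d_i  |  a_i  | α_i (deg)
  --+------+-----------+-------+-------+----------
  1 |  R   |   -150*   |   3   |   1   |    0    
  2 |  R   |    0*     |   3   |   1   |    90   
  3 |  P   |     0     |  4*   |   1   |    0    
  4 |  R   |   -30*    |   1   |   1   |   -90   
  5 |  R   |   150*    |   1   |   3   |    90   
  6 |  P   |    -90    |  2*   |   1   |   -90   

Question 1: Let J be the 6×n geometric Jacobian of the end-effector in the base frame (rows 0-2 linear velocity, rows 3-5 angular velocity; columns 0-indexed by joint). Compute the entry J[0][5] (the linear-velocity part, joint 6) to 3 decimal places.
prismatic axis z_5 = (0.0580,-0.9665,-0.2500)
J_v[:, 5] = z_5; J_ω[:, 5] = (0,0,0)
entry J[0][5] = 0.0580

0.058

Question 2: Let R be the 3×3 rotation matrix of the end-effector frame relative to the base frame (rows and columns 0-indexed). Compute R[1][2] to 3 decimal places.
End-effector z-axis (col 2 of R) = (0.8995,-0.0580,0.4330)
R[1][2] = -0.0580

-0.058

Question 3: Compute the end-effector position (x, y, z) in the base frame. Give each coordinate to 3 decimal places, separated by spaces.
after link 1: o_1 = (-0.8660, -0.5000, 3.0000)
after link 2: o_2 = (-1.7321, -1.0000, 6.0000)
after link 3: o_3 = (-4.5981, 1.9641, 6.0000)
after link 4: o_4 = (-5.8481, 2.3971, 5.5000)
after link 5: o_5 = (-3.5825, 1.9731, 7.6651)
after link 6: o_6 = (-3.0335, 0.2901, 6.2990)

-3.033 0.290 6.299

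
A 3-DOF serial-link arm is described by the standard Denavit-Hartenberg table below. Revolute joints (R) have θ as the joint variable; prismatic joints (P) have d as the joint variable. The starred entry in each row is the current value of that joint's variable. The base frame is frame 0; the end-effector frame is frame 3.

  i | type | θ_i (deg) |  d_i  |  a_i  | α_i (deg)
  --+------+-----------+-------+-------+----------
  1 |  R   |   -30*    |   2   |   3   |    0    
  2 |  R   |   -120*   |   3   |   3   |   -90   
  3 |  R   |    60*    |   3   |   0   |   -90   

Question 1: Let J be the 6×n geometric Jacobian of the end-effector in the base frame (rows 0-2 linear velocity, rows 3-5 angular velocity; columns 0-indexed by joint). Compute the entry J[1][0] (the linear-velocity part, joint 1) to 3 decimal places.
1.500

axis z_0 = ẑ; lever o_n−o_0 = (1.5000,-5.5981,5.0000)
cross product → J_v[:, 0] = (5.5981,1.5000,-0.0000)
J_ω[:, 0] = z_0
entry J[1][0] = 1.5000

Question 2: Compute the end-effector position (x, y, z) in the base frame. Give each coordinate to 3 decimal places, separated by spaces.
after link 1: o_1 = (2.5981, -1.5000, 2.0000)
after link 2: o_2 = (0.0000, -3.0000, 5.0000)
after link 3: o_3 = (1.5000, -5.5981, 5.0000)

1.500 -5.598 5.000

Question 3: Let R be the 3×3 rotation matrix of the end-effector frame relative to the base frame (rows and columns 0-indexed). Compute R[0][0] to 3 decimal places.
-0.433

End-effector x-axis (col 0 of R) = (-0.4330,-0.2500,-0.8660)
R[0][0] = -0.4330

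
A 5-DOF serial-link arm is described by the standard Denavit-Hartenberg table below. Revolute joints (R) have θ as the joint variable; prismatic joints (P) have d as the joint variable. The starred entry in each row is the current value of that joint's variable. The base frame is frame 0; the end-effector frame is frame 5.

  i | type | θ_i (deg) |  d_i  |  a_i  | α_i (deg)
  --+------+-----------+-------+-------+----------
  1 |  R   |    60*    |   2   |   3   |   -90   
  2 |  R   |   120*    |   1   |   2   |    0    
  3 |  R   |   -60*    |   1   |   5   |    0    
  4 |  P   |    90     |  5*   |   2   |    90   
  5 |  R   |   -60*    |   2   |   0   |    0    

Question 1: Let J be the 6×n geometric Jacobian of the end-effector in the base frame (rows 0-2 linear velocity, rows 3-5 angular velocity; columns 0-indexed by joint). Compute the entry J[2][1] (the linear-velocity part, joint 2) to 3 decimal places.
axis z_1 = (-0.8660,0.5000,0.0000); lever o_n−o_1 = (-5.6782,4.1651,-8.7942)
cross product → J_v[:, 1] = (-4.3971,-7.6160,-0.7679)
J_ω[:, 1] = z_1
entry J[2][1] = -0.7679

-0.768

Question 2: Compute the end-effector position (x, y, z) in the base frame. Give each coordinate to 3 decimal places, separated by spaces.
-4.178 6.763 -6.794

after link 1: o_1 = (1.5000, 2.5981, 2.0000)
after link 2: o_2 = (0.1340, 2.2321, 0.2679)
after link 3: o_3 = (0.5179, 4.8971, -4.0622)
after link 4: o_4 = (-4.6782, 5.8971, -5.0622)
after link 5: o_5 = (-4.1782, 6.7631, -6.7942)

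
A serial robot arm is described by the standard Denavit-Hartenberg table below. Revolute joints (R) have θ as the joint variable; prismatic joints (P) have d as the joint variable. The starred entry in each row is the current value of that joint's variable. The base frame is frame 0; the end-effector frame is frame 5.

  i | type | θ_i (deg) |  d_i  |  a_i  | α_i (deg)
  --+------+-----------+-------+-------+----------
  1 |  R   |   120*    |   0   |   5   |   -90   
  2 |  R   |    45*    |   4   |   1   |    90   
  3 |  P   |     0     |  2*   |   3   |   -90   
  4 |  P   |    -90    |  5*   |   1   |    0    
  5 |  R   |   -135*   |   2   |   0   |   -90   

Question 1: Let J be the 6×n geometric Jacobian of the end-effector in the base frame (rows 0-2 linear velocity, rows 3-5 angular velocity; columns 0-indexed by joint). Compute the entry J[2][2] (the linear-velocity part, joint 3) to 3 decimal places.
0.707

prismatic axis z_2 = (-0.3536,0.6124,0.7071)
J_v[:, 2] = z_2; J_ω[:, 2] = (0,0,0)
entry J[2][2] = 0.7071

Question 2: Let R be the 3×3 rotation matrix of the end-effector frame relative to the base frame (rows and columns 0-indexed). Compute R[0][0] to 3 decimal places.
0.500

End-effector x-axis (col 0 of R) = (0.5000,-0.8660,0.0000)
R[0][0] = 0.5000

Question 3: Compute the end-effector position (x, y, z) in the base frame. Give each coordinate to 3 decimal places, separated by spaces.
-14.501 3.117 -0.707

after link 1: o_1 = (-2.5000, 4.3301, 0.0000)
after link 2: o_2 = (-6.3177, 2.9425, -0.7071)
after link 3: o_3 = (-8.0854, 6.0044, -1.4142)
after link 4: o_4 = (-12.7691, 4.1167, -0.7071)
after link 5: o_5 = (-14.5012, 3.1167, -0.7071)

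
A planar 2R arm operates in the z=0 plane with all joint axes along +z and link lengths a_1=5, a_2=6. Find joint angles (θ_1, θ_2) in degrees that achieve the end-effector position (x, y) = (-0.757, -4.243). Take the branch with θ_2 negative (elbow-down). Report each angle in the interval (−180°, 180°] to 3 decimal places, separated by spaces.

cos θ_2 = (18.5761−5²−6²)/(2·5·6) = -0.7071; θ_2 = -134.9966° (elbow-down)
β = atan2(-4.2430,-0.7570) = -100.1158°; ψ = atan2(-4.2429,0.7576) = -79.8760°
θ_1 = β − ψ = -20.2398°

-20.240 -134.997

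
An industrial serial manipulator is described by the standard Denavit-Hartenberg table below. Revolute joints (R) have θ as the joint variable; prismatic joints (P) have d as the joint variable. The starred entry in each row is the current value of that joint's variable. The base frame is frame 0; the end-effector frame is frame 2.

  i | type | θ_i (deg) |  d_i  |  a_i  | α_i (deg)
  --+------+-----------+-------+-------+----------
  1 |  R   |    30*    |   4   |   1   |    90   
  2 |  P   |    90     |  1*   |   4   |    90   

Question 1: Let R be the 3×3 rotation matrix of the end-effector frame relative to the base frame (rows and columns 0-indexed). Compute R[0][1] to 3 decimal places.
End-effector y-axis (col 1 of R) = (0.5000,-0.8660,0.0000)
R[0][1] = 0.5000

0.500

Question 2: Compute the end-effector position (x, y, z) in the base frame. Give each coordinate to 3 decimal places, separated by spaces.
1.366 -0.366 8.000

after link 1: o_1 = (0.8660, 0.5000, 4.0000)
after link 2: o_2 = (1.3660, -0.3660, 8.0000)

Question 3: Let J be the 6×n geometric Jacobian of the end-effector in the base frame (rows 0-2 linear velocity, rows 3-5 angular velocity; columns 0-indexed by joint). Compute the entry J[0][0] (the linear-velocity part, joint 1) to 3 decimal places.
axis z_0 = ẑ; lever o_n−o_0 = (1.3660,-0.3660,8.0000)
cross product → J_v[:, 0] = (0.3660,1.3660,-0.0000)
J_ω[:, 0] = z_0
entry J[0][0] = 0.3660

0.366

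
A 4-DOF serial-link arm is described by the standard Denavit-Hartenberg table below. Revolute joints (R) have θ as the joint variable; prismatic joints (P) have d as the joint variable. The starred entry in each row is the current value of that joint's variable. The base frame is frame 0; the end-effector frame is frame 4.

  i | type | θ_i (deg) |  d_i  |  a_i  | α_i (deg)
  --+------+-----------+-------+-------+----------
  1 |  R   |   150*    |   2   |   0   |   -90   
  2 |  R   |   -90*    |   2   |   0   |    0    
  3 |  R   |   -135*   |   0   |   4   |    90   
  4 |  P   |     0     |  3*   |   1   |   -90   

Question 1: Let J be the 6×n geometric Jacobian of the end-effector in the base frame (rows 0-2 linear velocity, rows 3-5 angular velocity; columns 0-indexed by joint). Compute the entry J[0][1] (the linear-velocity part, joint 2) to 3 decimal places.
4.899

axis z_1 = (-0.5000,-0.8660,0.0000); lever o_n−o_1 = (0.2247,-2.4392,-5.6569)
cross product → J_v[:, 1] = (4.8990,-2.8284,1.4142)
J_ω[:, 1] = z_1
entry J[0][1] = 4.8990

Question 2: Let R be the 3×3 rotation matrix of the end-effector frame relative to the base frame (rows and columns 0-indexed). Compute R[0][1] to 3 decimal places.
0.612

End-effector y-axis (col 1 of R) = (0.6124,-0.3536,0.7071)
R[0][1] = 0.6124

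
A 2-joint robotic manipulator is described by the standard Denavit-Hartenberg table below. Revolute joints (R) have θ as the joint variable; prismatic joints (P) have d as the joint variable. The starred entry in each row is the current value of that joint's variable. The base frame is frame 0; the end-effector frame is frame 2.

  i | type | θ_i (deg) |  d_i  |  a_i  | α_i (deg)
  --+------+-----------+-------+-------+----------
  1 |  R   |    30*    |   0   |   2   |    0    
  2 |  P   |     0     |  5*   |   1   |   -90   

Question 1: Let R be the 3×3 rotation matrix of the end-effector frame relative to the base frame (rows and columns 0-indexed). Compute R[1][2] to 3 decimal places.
0.866

End-effector z-axis (col 2 of R) = (-0.5000,0.8660,0.0000)
R[1][2] = 0.8660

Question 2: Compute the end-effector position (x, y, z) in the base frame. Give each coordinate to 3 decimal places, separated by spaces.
after link 1: o_1 = (1.7321, 1.0000, 0.0000)
after link 2: o_2 = (2.5981, 1.5000, 5.0000)

2.598 1.500 5.000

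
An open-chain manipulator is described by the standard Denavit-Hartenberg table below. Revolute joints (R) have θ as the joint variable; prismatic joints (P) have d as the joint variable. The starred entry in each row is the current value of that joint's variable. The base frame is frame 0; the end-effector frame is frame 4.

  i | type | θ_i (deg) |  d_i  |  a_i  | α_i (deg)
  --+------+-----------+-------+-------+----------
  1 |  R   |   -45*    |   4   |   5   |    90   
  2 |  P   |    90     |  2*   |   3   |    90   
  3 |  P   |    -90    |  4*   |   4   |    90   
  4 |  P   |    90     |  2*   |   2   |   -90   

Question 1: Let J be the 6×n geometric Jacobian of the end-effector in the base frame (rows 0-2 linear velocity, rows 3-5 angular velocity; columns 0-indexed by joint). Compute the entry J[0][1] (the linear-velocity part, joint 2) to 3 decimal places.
prismatic axis z_1 = (-0.7071,-0.7071,0.0000)
J_v[:, 1] = z_1; J_ω[:, 1] = (0,0,0)
entry J[0][1] = -0.7071

-0.707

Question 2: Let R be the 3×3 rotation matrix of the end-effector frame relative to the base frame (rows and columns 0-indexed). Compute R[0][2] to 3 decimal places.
End-effector z-axis (col 2 of R) = (-0.7071,-0.7071,-0.0000)
R[0][2] = -0.7071

-0.707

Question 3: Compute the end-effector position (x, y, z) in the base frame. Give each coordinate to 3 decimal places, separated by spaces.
after link 1: o_1 = (3.5355, -3.5355, 4.0000)
after link 2: o_2 = (2.1213, -4.9497, 7.0000)
after link 3: o_3 = (7.7782, -4.9497, 7.0000)
after link 4: o_4 = (9.1924, -6.3640, 5.0000)

9.192 -6.364 5.000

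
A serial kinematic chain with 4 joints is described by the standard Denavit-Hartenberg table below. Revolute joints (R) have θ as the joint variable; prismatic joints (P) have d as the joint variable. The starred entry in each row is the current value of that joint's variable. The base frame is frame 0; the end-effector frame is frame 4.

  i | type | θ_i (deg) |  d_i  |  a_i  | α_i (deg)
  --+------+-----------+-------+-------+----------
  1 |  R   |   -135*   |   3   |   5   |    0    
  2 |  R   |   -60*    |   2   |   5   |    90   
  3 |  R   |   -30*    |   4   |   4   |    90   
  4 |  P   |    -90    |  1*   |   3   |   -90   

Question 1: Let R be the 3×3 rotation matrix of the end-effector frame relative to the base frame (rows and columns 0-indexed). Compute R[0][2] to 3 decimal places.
End-effector z-axis (col 2 of R) = (-0.8365,0.2241,-0.5000)
R[0][2] = -0.8365

-0.837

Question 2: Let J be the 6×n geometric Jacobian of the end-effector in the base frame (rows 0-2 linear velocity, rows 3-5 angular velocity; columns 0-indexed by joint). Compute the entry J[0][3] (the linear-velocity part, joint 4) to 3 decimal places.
0.483

prismatic axis z_3 = (0.4830,-0.1294,-0.8660)
J_v[:, 3] = z_3; J_ω[:, 3] = (0,0,0)
entry J[0][3] = 0.4830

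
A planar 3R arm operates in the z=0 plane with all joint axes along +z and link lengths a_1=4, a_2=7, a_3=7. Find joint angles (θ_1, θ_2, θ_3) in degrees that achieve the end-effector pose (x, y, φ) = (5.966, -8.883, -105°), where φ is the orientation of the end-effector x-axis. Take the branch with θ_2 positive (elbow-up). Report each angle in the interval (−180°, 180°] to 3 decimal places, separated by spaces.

-75.517 90.006 -119.489

wrist centre = target − a_3·(cos φ, sin φ) = (7.7777, -2.1215)
cos θ_2 = (64.9940−4²−7²)/(2·4·7) = -0.0001; θ_2 = 90.0062° (elbow-up)
β = atan2(-2.1215,7.7777) = -15.2573°; ψ = atan2(7.0000,3.9992) = 60.2598°
θ_1 = β − ψ = -75.5171°
θ_3 = φ − θ_1 − θ_2 = -119.4891° (wrapped to (-180°,180°])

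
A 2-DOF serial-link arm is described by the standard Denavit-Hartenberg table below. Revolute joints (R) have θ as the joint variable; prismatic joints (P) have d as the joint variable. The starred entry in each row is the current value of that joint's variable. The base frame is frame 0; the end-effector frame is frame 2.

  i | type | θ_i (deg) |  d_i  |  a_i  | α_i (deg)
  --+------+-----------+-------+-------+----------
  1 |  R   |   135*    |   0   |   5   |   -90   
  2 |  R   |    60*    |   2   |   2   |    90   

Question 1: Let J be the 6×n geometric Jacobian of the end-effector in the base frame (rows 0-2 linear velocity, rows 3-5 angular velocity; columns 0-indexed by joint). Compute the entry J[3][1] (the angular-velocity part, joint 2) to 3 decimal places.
-0.707

axis z_1 = (-0.7071,-0.7071,0.0000); lever o_n−o_1 = (-2.1213,-0.7071,-1.7321)
cross product → J_v[:, 1] = (1.2247,-1.2247,-1.0000)
J_ω[:, 1] = z_1
entry J[3][1] = -0.7071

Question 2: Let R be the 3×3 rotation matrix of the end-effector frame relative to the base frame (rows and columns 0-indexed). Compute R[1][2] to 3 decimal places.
0.612

End-effector z-axis (col 2 of R) = (-0.6124,0.6124,0.5000)
R[1][2] = 0.6124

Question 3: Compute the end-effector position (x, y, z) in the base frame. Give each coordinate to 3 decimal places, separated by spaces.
-5.657 2.828 -1.732

after link 1: o_1 = (-3.5355, 3.5355, 0.0000)
after link 2: o_2 = (-5.6569, 2.8284, -1.7321)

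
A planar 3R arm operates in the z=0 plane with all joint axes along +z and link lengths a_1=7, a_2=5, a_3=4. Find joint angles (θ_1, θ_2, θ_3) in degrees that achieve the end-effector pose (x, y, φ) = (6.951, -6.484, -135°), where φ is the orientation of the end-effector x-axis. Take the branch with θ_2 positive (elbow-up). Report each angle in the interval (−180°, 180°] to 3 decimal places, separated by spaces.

wrist centre = target − a_3·(cos φ, sin φ) = (9.7794, -3.6556)
cos θ_2 = (109.0004−7²−5²)/(2·7·5) = 0.5000; θ_2 = 59.9996° (elbow-up)
β = atan2(-3.6556,9.7794) = -20.4959°; ψ = atan2(4.3301,9.5000) = 24.5035°
θ_1 = β − ψ = -44.9993°
θ_3 = φ − θ_1 − θ_2 = -150.0003° (wrapped to (-180°,180°])

-44.999 60.000 -150.000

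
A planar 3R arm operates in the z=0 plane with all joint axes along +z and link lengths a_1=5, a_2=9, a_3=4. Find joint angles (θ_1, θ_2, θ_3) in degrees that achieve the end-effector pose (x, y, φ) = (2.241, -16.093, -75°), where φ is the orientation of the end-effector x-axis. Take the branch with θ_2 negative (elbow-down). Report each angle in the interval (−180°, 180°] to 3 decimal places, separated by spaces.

-45.007 -59.993 30.000

wrist centre = target − a_3·(cos φ, sin φ) = (1.2057, -12.2293)
cos θ_2 = (151.0095−5²−9²)/(2·5·9) = 0.5001; θ_2 = -59.9930° (elbow-down)
β = atan2(-12.2293,1.2057) = -84.3692°; ψ = atan2(-7.7937,9.5009) = -39.3622°
θ_1 = β − ψ = -45.0070°
θ_3 = φ − θ_1 − θ_2 = 30.0000° (wrapped to (-180°,180°])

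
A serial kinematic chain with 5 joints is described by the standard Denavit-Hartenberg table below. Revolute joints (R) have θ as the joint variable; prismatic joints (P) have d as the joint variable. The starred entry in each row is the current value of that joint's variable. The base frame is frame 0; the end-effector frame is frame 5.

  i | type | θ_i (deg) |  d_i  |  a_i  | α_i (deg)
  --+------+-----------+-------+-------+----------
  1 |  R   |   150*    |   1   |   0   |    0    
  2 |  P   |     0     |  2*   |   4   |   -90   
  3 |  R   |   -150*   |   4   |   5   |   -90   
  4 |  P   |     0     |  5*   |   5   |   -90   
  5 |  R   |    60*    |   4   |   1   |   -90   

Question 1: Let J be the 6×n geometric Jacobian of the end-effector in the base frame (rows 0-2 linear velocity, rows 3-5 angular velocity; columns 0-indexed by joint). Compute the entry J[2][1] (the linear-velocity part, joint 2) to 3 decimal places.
prismatic axis z_1 = (0.0000,0.0000,1.0000)
J_v[:, 1] = z_1; J_ω[:, 1] = (0,0,0)
entry J[2][1] = 1.0000

1.000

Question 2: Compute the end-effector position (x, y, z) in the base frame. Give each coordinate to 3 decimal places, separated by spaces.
after link 1: o_1 = (0.0000, 0.0000, 1.0000)
after link 2: o_2 = (-3.4641, 2.0000, 3.0000)
after link 3: o_3 = (-1.7141, -3.6292, 5.5000)
after link 4: o_4 = (-0.1292, -4.5442, 12.3301)
after link 5: o_5 = (2.6208, -1.5131, 11.8301)

2.621 -1.513 11.830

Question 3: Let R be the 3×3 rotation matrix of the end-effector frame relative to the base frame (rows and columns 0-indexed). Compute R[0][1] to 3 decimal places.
End-effector y-axis (col 1 of R) = (-0.5000,-0.8660,-0.0000)
R[0][1] = -0.5000

-0.500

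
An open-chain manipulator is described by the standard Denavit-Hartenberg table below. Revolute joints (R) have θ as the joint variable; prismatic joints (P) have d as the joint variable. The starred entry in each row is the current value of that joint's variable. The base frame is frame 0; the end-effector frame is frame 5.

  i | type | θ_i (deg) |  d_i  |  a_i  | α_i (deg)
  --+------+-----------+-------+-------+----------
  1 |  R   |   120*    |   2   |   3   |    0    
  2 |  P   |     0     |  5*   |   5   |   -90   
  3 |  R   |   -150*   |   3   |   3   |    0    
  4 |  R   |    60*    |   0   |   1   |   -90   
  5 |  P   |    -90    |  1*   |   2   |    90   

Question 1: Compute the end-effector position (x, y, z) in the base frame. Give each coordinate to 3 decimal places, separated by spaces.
after link 1: o_1 = (-1.5000, 2.5981, 2.0000)
after link 2: o_2 = (-4.0000, 6.9282, 7.0000)
after link 3: o_3 = (-5.2990, 3.1782, 8.5000)
after link 4: o_4 = (-5.2990, 3.1782, 9.5000)
after link 5: o_5 = (-7.5311, 3.0442, 9.5000)

-7.531 3.044 9.500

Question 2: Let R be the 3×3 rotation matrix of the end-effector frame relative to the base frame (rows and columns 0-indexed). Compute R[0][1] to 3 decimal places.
-0.500

End-effector y-axis (col 1 of R) = (-0.5000,0.8660,0.0000)
R[0][1] = -0.5000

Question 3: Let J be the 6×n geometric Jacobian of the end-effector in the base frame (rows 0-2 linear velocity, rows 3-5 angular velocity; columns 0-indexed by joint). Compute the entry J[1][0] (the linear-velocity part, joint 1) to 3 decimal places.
-7.531

axis z_0 = ẑ; lever o_n−o_0 = (-7.5311,3.0442,9.5000)
cross product → J_v[:, 0] = (-3.0442,-7.5311,0.0000)
J_ω[:, 0] = z_0
entry J[1][0] = -7.5311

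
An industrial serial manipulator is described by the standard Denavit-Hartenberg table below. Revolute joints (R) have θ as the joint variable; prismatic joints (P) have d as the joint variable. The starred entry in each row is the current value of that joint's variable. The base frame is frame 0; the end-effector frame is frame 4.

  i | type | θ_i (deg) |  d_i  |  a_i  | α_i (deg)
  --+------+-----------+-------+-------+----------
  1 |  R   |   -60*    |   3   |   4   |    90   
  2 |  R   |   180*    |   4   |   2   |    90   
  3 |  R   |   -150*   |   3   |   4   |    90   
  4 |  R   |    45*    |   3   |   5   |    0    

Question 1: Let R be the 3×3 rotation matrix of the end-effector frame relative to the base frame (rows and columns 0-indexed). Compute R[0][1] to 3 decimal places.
End-effector y-axis (col 1 of R) = (-0.6124,0.3536,0.7071)
R[0][1] = -0.6124

-0.612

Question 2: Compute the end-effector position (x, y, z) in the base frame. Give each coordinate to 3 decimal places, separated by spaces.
2.562 -10.098 9.536

after link 1: o_1 = (2.0000, -3.4641, 3.0000)
after link 2: o_2 = (-2.4641, -3.7321, 3.0000)
after link 3: o_3 = (1.0000, -5.7321, 6.0000)
after link 4: o_4 = (2.5619, -10.0979, 9.5355)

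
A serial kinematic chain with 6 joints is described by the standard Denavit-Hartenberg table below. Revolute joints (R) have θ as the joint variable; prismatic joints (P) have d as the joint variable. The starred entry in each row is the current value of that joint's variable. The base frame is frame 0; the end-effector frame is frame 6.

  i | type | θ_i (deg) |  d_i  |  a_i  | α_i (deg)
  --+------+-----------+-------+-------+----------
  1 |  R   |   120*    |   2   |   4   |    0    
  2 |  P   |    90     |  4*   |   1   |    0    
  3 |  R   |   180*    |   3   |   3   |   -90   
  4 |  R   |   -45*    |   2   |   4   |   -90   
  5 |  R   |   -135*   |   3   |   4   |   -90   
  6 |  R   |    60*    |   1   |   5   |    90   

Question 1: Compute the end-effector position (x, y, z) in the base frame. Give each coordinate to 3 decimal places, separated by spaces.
after link 1: o_1 = (-2.0000, 3.4641, 2.0000)
after link 2: o_2 = (-2.8660, 2.9641, 6.0000)
after link 3: o_3 = (-0.2679, 4.4641, 9.0000)
after link 4: o_4 = (1.1815, 7.6104, 11.8284)
after link 5: o_5 = (-0.1276, 10.1205, 7.7071)
after link 6: o_6 = (-4.6662, 10.3579, 10.0190)

-4.666 10.358 10.019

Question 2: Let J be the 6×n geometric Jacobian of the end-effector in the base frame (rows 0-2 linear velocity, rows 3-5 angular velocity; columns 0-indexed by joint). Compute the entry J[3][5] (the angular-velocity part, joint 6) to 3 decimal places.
0.079

axis z_5 = (0.0795,0.8624,0.5000); lever o_n−o_5 = (-4.5386,0.2374,2.3119)
cross product → J_v[:, 5] = (1.8750,-2.4530,3.9328)
J_ω[:, 5] = z_5
entry J[3][5] = 0.0795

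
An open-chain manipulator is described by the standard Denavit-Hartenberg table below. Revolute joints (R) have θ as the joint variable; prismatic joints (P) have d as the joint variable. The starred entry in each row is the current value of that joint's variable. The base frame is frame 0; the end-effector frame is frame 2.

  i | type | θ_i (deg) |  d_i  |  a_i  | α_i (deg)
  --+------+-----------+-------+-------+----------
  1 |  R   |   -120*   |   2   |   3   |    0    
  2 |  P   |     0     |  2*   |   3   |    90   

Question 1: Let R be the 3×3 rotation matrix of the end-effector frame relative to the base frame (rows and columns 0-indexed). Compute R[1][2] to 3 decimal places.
0.500

End-effector z-axis (col 2 of R) = (-0.8660,0.5000,0.0000)
R[1][2] = 0.5000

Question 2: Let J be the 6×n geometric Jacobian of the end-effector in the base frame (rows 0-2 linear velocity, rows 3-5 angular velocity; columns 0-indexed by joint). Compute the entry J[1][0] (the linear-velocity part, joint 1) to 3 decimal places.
axis z_0 = ẑ; lever o_n−o_0 = (-3.0000,-5.1962,4.0000)
cross product → J_v[:, 0] = (5.1962,-3.0000,0.0000)
J_ω[:, 0] = z_0
entry J[1][0] = -3.0000

-3.000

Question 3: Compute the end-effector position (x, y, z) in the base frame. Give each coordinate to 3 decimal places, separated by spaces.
-3.000 -5.196 4.000

after link 1: o_1 = (-1.5000, -2.5981, 2.0000)
after link 2: o_2 = (-3.0000, -5.1962, 4.0000)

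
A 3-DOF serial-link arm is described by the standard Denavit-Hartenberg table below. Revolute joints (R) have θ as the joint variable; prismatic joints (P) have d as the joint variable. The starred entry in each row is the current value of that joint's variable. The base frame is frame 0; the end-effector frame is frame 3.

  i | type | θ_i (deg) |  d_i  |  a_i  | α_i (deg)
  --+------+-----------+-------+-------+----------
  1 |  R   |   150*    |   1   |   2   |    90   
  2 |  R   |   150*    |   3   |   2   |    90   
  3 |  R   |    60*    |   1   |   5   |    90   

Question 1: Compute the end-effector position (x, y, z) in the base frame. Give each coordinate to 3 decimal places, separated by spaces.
4.875 5.650 4.116

after link 1: o_1 = (-1.7321, 1.0000, 1.0000)
after link 2: o_2 = (1.2679, 2.7321, 2.0000)
after link 3: o_3 = (4.8750, 5.6495, 4.1160)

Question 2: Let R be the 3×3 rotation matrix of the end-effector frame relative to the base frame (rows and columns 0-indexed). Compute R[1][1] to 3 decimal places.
0.250

End-effector y-axis (col 1 of R) = (-0.4330,0.2500,0.8660)
R[1][1] = 0.2500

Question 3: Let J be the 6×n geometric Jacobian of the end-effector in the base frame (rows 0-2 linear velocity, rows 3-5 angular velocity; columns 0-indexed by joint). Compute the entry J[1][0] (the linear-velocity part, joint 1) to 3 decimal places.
4.875

axis z_0 = ẑ; lever o_n−o_0 = (4.8750,5.6495,4.1160)
cross product → J_v[:, 0] = (-5.6495,4.8750,0.0000)
J_ω[:, 0] = z_0
entry J[1][0] = 4.8750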